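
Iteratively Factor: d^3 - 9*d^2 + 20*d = (d - 5)*(d^2 - 4*d) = (d - 5)*(d - 4)*(d)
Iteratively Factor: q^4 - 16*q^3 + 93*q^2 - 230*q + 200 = (q - 4)*(q^3 - 12*q^2 + 45*q - 50) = (q - 5)*(q - 4)*(q^2 - 7*q + 10) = (q - 5)*(q - 4)*(q - 2)*(q - 5)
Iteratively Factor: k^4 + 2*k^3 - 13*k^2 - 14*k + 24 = (k - 3)*(k^3 + 5*k^2 + 2*k - 8) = (k - 3)*(k - 1)*(k^2 + 6*k + 8) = (k - 3)*(k - 1)*(k + 4)*(k + 2)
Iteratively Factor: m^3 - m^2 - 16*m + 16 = (m + 4)*(m^2 - 5*m + 4) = (m - 4)*(m + 4)*(m - 1)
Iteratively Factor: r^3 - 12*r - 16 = (r + 2)*(r^2 - 2*r - 8) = (r - 4)*(r + 2)*(r + 2)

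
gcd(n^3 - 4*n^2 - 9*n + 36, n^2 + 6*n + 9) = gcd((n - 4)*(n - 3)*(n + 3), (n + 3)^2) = n + 3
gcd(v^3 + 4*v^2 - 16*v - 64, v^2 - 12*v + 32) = v - 4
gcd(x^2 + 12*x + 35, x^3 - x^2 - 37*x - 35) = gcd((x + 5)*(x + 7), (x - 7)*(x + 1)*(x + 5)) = x + 5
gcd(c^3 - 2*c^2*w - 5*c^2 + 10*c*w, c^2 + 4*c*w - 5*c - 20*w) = c - 5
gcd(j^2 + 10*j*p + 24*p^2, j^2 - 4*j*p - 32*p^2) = j + 4*p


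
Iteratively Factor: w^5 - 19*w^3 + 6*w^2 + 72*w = (w + 4)*(w^4 - 4*w^3 - 3*w^2 + 18*w) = (w - 3)*(w + 4)*(w^3 - w^2 - 6*w) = (w - 3)^2*(w + 4)*(w^2 + 2*w) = (w - 3)^2*(w + 2)*(w + 4)*(w)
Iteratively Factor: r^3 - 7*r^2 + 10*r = (r - 2)*(r^2 - 5*r) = r*(r - 2)*(r - 5)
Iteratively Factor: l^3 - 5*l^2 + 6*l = (l)*(l^2 - 5*l + 6) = l*(l - 3)*(l - 2)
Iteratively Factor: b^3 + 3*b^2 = (b)*(b^2 + 3*b) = b^2*(b + 3)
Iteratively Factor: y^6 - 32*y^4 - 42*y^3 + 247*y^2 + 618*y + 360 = (y + 2)*(y^5 - 2*y^4 - 28*y^3 + 14*y^2 + 219*y + 180) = (y - 4)*(y + 2)*(y^4 + 2*y^3 - 20*y^2 - 66*y - 45) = (y - 5)*(y - 4)*(y + 2)*(y^3 + 7*y^2 + 15*y + 9) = (y - 5)*(y - 4)*(y + 1)*(y + 2)*(y^2 + 6*y + 9) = (y - 5)*(y - 4)*(y + 1)*(y + 2)*(y + 3)*(y + 3)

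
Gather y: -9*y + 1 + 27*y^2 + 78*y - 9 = 27*y^2 + 69*y - 8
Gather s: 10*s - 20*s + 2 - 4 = -10*s - 2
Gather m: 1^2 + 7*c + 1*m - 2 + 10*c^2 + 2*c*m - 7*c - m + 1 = 10*c^2 + 2*c*m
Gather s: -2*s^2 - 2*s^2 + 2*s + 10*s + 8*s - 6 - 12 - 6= -4*s^2 + 20*s - 24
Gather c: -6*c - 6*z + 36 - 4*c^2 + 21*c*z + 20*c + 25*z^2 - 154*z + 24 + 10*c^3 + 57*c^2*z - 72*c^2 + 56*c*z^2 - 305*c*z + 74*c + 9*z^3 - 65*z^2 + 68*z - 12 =10*c^3 + c^2*(57*z - 76) + c*(56*z^2 - 284*z + 88) + 9*z^3 - 40*z^2 - 92*z + 48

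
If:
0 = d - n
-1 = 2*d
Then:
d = -1/2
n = -1/2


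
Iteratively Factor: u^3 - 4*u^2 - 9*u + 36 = (u - 3)*(u^2 - u - 12) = (u - 3)*(u + 3)*(u - 4)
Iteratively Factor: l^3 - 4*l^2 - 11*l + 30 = (l - 2)*(l^2 - 2*l - 15) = (l - 2)*(l + 3)*(l - 5)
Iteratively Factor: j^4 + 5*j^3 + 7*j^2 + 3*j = (j + 3)*(j^3 + 2*j^2 + j) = (j + 1)*(j + 3)*(j^2 + j) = (j + 1)^2*(j + 3)*(j)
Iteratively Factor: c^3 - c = (c)*(c^2 - 1) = c*(c - 1)*(c + 1)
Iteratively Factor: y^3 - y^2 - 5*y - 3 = (y + 1)*(y^2 - 2*y - 3) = (y - 3)*(y + 1)*(y + 1)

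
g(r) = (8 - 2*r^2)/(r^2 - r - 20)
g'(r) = -4*r/(r^2 - r - 20) + (1 - 2*r)*(8 - 2*r^2)/(r^2 - r - 20)^2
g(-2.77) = 0.77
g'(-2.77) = -1.69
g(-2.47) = 0.37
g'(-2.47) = -1.06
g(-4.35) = -9.12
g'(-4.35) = -21.72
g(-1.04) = -0.33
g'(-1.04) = -0.18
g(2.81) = 0.52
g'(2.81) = 0.92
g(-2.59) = 0.51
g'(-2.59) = -1.26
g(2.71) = 0.44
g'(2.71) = 0.83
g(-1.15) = -0.31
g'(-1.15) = -0.20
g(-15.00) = -2.01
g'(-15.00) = -0.01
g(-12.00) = -2.06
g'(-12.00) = -0.03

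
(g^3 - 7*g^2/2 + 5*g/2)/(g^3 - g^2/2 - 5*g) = (g - 1)/(g + 2)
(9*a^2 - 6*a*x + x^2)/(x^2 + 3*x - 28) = (9*a^2 - 6*a*x + x^2)/(x^2 + 3*x - 28)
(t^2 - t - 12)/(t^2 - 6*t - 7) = (-t^2 + t + 12)/(-t^2 + 6*t + 7)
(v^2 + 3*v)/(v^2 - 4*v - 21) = v/(v - 7)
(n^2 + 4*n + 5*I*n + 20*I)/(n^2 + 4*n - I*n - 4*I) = (n + 5*I)/(n - I)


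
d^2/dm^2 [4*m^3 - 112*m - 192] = 24*m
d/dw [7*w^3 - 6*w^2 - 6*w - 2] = 21*w^2 - 12*w - 6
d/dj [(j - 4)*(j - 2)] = 2*j - 6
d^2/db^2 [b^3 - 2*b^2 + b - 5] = 6*b - 4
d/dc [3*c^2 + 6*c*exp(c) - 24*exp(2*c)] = 6*c*exp(c) + 6*c - 48*exp(2*c) + 6*exp(c)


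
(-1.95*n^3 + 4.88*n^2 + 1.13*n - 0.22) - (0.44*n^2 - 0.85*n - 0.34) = -1.95*n^3 + 4.44*n^2 + 1.98*n + 0.12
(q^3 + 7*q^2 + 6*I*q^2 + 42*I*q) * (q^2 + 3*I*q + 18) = q^5 + 7*q^4 + 9*I*q^4 + 63*I*q^3 + 108*I*q^2 + 756*I*q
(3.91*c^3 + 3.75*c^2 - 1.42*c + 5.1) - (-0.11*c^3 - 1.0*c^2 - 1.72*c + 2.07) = 4.02*c^3 + 4.75*c^2 + 0.3*c + 3.03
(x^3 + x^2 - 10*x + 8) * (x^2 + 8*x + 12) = x^5 + 9*x^4 + 10*x^3 - 60*x^2 - 56*x + 96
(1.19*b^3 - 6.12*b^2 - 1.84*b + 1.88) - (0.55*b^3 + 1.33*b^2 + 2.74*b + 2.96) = 0.64*b^3 - 7.45*b^2 - 4.58*b - 1.08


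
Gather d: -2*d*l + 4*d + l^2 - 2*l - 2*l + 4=d*(4 - 2*l) + l^2 - 4*l + 4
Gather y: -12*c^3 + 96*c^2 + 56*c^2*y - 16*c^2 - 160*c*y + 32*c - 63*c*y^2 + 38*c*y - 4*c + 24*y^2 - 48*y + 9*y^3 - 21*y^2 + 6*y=-12*c^3 + 80*c^2 + 28*c + 9*y^3 + y^2*(3 - 63*c) + y*(56*c^2 - 122*c - 42)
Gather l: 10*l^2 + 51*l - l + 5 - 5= 10*l^2 + 50*l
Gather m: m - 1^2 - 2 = m - 3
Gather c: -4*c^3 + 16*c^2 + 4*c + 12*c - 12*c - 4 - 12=-4*c^3 + 16*c^2 + 4*c - 16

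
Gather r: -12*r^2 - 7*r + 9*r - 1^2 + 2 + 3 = -12*r^2 + 2*r + 4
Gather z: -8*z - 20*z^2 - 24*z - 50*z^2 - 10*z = -70*z^2 - 42*z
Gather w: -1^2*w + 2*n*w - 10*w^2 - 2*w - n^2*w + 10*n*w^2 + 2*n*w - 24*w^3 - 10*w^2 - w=-24*w^3 + w^2*(10*n - 20) + w*(-n^2 + 4*n - 4)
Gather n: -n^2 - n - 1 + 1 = -n^2 - n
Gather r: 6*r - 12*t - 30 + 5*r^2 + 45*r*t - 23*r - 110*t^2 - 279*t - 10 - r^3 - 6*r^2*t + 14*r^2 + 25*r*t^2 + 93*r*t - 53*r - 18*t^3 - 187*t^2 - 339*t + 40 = -r^3 + r^2*(19 - 6*t) + r*(25*t^2 + 138*t - 70) - 18*t^3 - 297*t^2 - 630*t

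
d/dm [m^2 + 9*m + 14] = 2*m + 9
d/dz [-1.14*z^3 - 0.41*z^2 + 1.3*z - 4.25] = -3.42*z^2 - 0.82*z + 1.3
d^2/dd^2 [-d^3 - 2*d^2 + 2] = -6*d - 4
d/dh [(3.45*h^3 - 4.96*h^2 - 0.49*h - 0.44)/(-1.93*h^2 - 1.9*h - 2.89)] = (-6.6585*h^4 - 13.11*h^3 - 21.4332*h^2 + 26.9704*h + 0.5801)/(3.7249*h^4 + 7.334*h^3 + 14.7654*h^2 + 10.982*h + 8.3521)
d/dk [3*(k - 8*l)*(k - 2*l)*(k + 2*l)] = 9*k^2 - 48*k*l - 12*l^2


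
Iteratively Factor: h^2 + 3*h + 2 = (h + 2)*(h + 1)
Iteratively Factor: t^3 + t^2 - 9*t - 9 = (t - 3)*(t^2 + 4*t + 3) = (t - 3)*(t + 3)*(t + 1)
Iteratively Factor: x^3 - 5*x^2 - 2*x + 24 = (x - 3)*(x^2 - 2*x - 8) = (x - 4)*(x - 3)*(x + 2)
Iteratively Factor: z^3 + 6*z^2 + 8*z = (z)*(z^2 + 6*z + 8) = z*(z + 2)*(z + 4)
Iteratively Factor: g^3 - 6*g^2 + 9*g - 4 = (g - 1)*(g^2 - 5*g + 4) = (g - 1)^2*(g - 4)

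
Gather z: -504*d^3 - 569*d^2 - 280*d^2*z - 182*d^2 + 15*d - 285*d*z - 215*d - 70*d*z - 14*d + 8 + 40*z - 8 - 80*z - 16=-504*d^3 - 751*d^2 - 214*d + z*(-280*d^2 - 355*d - 40) - 16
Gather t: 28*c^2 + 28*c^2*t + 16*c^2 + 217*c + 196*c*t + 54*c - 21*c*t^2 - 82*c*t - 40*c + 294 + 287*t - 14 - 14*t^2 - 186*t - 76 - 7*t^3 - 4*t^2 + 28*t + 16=44*c^2 + 231*c - 7*t^3 + t^2*(-21*c - 18) + t*(28*c^2 + 114*c + 129) + 220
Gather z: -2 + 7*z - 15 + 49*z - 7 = 56*z - 24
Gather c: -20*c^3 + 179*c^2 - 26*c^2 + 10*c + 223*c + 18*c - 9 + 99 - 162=-20*c^3 + 153*c^2 + 251*c - 72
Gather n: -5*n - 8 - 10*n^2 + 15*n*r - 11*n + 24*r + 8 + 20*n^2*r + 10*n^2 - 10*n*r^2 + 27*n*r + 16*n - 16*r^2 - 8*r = 20*n^2*r + n*(-10*r^2 + 42*r) - 16*r^2 + 16*r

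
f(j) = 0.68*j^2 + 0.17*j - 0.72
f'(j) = 1.36*j + 0.17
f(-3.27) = 6.00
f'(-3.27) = -4.28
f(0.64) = -0.33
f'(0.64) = 1.04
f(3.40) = 7.72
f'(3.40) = 4.79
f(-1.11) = -0.07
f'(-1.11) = -1.34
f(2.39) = 3.57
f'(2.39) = 3.42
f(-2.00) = 1.66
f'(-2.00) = -2.55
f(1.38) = 0.81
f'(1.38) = 2.05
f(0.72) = -0.25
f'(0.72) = 1.15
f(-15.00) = 149.73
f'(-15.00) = -20.23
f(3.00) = 5.91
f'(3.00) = 4.25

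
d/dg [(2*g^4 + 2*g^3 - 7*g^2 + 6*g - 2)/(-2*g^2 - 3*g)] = (-8*g^5 - 22*g^4 - 12*g^3 + 33*g^2 - 8*g - 6)/(g^2*(4*g^2 + 12*g + 9))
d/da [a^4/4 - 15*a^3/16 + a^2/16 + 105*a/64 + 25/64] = a^3 - 45*a^2/16 + a/8 + 105/64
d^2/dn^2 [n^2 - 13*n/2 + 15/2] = 2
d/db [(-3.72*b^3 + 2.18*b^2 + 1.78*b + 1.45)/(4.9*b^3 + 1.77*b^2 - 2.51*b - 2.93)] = (-17.2664*b^4 + 1.2304*b^3 + 2.76140000000001*b^2 - 17.9078*b - 1.5759)/(24.01*b^6 + 17.346*b^5 - 21.4651*b^4 - 37.5994*b^3 - 4.0721*b^2 + 14.7086*b + 8.5849)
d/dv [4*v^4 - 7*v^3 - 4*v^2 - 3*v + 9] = 16*v^3 - 21*v^2 - 8*v - 3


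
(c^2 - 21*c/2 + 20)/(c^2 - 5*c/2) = (c - 8)/c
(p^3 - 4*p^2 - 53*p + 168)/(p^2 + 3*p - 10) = (p^3 - 4*p^2 - 53*p + 168)/(p^2 + 3*p - 10)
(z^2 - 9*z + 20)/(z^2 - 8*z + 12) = (z^2 - 9*z + 20)/(z^2 - 8*z + 12)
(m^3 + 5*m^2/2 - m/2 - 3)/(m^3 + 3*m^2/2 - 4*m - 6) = (m - 1)/(m - 2)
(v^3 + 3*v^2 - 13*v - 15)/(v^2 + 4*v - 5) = (v^2 - 2*v - 3)/(v - 1)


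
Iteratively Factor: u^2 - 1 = (u - 1)*(u + 1)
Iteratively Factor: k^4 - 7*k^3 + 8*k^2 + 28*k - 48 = (k - 3)*(k^3 - 4*k^2 - 4*k + 16) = (k - 4)*(k - 3)*(k^2 - 4) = (k - 4)*(k - 3)*(k + 2)*(k - 2)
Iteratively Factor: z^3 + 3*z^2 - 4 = (z + 2)*(z^2 + z - 2) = (z + 2)^2*(z - 1)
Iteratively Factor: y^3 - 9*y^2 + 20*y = (y - 4)*(y^2 - 5*y) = y*(y - 4)*(y - 5)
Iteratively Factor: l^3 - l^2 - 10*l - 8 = (l + 1)*(l^2 - 2*l - 8) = (l + 1)*(l + 2)*(l - 4)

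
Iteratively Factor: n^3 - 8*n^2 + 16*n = (n)*(n^2 - 8*n + 16) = n*(n - 4)*(n - 4)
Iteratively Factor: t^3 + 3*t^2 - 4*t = (t - 1)*(t^2 + 4*t) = (t - 1)*(t + 4)*(t)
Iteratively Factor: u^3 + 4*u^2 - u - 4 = (u + 4)*(u^2 - 1) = (u + 1)*(u + 4)*(u - 1)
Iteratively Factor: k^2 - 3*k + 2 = (k - 2)*(k - 1)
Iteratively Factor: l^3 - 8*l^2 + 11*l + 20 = (l + 1)*(l^2 - 9*l + 20) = (l - 4)*(l + 1)*(l - 5)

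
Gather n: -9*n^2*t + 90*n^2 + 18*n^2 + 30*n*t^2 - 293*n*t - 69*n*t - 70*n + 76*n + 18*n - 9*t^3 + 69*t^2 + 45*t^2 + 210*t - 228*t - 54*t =n^2*(108 - 9*t) + n*(30*t^2 - 362*t + 24) - 9*t^3 + 114*t^2 - 72*t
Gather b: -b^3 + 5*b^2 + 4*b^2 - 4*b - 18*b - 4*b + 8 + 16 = -b^3 + 9*b^2 - 26*b + 24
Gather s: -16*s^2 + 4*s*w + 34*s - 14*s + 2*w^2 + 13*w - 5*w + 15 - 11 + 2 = -16*s^2 + s*(4*w + 20) + 2*w^2 + 8*w + 6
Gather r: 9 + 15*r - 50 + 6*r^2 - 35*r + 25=6*r^2 - 20*r - 16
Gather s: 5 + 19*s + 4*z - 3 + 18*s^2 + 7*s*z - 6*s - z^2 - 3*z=18*s^2 + s*(7*z + 13) - z^2 + z + 2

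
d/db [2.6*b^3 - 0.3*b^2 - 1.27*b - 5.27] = 7.8*b^2 - 0.6*b - 1.27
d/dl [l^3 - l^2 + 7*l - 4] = 3*l^2 - 2*l + 7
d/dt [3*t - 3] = 3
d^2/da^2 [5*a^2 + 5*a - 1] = 10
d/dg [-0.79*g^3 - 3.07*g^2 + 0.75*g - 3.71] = -2.37*g^2 - 6.14*g + 0.75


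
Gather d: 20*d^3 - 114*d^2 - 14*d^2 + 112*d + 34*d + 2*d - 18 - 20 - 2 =20*d^3 - 128*d^2 + 148*d - 40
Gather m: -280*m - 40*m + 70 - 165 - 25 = -320*m - 120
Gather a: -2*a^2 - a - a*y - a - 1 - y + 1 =-2*a^2 + a*(-y - 2) - y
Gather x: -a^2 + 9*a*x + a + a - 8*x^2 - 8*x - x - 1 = -a^2 + 2*a - 8*x^2 + x*(9*a - 9) - 1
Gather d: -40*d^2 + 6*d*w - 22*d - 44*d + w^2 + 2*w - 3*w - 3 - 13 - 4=-40*d^2 + d*(6*w - 66) + w^2 - w - 20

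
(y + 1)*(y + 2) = y^2 + 3*y + 2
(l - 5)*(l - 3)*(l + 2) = l^3 - 6*l^2 - l + 30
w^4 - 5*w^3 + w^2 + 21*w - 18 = (w - 3)^2*(w - 1)*(w + 2)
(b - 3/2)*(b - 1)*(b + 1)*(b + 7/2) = b^4 + 2*b^3 - 25*b^2/4 - 2*b + 21/4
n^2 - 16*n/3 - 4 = (n - 6)*(n + 2/3)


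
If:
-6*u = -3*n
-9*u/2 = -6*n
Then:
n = 0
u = 0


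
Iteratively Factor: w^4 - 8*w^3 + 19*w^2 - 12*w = (w - 3)*(w^3 - 5*w^2 + 4*w) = (w - 4)*(w - 3)*(w^2 - w) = w*(w - 4)*(w - 3)*(w - 1)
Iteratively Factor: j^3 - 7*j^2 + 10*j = (j)*(j^2 - 7*j + 10) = j*(j - 5)*(j - 2)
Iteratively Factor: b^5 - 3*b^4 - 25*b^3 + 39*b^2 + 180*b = (b + 3)*(b^4 - 6*b^3 - 7*b^2 + 60*b) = b*(b + 3)*(b^3 - 6*b^2 - 7*b + 60) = b*(b - 5)*(b + 3)*(b^2 - b - 12) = b*(b - 5)*(b - 4)*(b + 3)*(b + 3)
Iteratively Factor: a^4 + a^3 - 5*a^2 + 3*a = (a - 1)*(a^3 + 2*a^2 - 3*a) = (a - 1)*(a + 3)*(a^2 - a) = (a - 1)^2*(a + 3)*(a)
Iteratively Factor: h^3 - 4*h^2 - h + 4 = (h - 1)*(h^2 - 3*h - 4) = (h - 4)*(h - 1)*(h + 1)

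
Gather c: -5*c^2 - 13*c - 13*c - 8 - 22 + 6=-5*c^2 - 26*c - 24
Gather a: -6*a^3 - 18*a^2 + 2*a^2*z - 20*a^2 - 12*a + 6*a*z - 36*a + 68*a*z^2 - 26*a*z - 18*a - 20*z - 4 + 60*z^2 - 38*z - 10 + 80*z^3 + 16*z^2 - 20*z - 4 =-6*a^3 + a^2*(2*z - 38) + a*(68*z^2 - 20*z - 66) + 80*z^3 + 76*z^2 - 78*z - 18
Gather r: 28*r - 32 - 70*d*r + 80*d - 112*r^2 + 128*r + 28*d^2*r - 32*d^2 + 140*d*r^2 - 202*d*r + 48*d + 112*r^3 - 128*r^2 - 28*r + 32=-32*d^2 + 128*d + 112*r^3 + r^2*(140*d - 240) + r*(28*d^2 - 272*d + 128)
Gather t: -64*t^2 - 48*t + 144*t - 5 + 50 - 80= -64*t^2 + 96*t - 35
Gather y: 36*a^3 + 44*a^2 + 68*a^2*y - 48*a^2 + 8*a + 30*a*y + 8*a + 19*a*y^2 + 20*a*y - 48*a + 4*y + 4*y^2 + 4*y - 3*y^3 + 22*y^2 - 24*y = 36*a^3 - 4*a^2 - 32*a - 3*y^3 + y^2*(19*a + 26) + y*(68*a^2 + 50*a - 16)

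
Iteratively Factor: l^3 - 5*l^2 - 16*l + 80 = (l - 5)*(l^2 - 16) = (l - 5)*(l + 4)*(l - 4)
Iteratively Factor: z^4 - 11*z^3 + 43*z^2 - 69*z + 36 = (z - 1)*(z^3 - 10*z^2 + 33*z - 36) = (z - 3)*(z - 1)*(z^2 - 7*z + 12) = (z - 4)*(z - 3)*(z - 1)*(z - 3)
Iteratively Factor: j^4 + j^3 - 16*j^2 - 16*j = (j + 1)*(j^3 - 16*j) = (j - 4)*(j + 1)*(j^2 + 4*j) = (j - 4)*(j + 1)*(j + 4)*(j)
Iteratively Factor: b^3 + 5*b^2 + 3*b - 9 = (b + 3)*(b^2 + 2*b - 3) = (b + 3)^2*(b - 1)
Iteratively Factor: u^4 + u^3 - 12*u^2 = (u + 4)*(u^3 - 3*u^2) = (u - 3)*(u + 4)*(u^2) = u*(u - 3)*(u + 4)*(u)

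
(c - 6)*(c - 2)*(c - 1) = c^3 - 9*c^2 + 20*c - 12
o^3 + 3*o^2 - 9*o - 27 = (o - 3)*(o + 3)^2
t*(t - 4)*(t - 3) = t^3 - 7*t^2 + 12*t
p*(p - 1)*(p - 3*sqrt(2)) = p^3 - 3*sqrt(2)*p^2 - p^2 + 3*sqrt(2)*p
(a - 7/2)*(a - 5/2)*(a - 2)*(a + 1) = a^4 - 7*a^3 + 51*a^2/4 + 13*a/4 - 35/2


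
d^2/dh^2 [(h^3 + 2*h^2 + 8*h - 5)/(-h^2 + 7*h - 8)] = 14*(-9*h^3 + 33*h^2 - 15*h - 53)/(h^6 - 21*h^5 + 171*h^4 - 679*h^3 + 1368*h^2 - 1344*h + 512)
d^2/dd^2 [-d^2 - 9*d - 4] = -2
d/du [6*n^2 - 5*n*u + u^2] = -5*n + 2*u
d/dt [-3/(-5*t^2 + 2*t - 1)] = 6*(1 - 5*t)/(5*t^2 - 2*t + 1)^2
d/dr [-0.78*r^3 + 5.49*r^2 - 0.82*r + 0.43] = -2.34*r^2 + 10.98*r - 0.82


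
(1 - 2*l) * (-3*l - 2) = 6*l^2 + l - 2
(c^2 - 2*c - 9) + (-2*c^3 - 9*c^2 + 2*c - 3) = -2*c^3 - 8*c^2 - 12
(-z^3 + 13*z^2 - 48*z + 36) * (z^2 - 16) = -z^5 + 13*z^4 - 32*z^3 - 172*z^2 + 768*z - 576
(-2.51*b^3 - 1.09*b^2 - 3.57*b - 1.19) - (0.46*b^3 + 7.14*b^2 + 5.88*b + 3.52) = -2.97*b^3 - 8.23*b^2 - 9.45*b - 4.71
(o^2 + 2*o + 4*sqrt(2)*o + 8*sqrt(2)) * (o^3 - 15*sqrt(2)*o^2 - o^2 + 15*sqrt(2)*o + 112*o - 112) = o^5 - 11*sqrt(2)*o^4 + o^4 - 11*sqrt(2)*o^3 - 10*o^3 - 8*o^2 + 470*sqrt(2)*o^2 + 16*o + 448*sqrt(2)*o - 896*sqrt(2)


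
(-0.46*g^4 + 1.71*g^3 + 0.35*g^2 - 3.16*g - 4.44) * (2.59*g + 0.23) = -1.1914*g^5 + 4.3231*g^4 + 1.2998*g^3 - 8.1039*g^2 - 12.2264*g - 1.0212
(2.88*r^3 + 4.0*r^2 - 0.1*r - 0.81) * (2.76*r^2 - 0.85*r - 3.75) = 7.9488*r^5 + 8.592*r^4 - 14.476*r^3 - 17.1506*r^2 + 1.0635*r + 3.0375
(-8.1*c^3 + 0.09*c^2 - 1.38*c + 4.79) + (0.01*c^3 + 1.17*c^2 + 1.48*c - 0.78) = -8.09*c^3 + 1.26*c^2 + 0.1*c + 4.01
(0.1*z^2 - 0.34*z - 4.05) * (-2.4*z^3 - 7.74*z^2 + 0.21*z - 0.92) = -0.24*z^5 + 0.042*z^4 + 12.3726*z^3 + 31.1836*z^2 - 0.5377*z + 3.726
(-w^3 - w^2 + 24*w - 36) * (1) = -w^3 - w^2 + 24*w - 36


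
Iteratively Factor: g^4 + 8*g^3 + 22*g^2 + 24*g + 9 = (g + 1)*(g^3 + 7*g^2 + 15*g + 9) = (g + 1)^2*(g^2 + 6*g + 9) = (g + 1)^2*(g + 3)*(g + 3)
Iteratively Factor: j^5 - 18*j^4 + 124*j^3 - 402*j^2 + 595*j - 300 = (j - 5)*(j^4 - 13*j^3 + 59*j^2 - 107*j + 60) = (j - 5)*(j - 3)*(j^3 - 10*j^2 + 29*j - 20) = (j - 5)*(j - 4)*(j - 3)*(j^2 - 6*j + 5) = (j - 5)^2*(j - 4)*(j - 3)*(j - 1)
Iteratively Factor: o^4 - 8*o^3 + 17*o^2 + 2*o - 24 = (o - 4)*(o^3 - 4*o^2 + o + 6) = (o - 4)*(o + 1)*(o^2 - 5*o + 6) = (o - 4)*(o - 3)*(o + 1)*(o - 2)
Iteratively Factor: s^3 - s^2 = (s)*(s^2 - s) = s*(s - 1)*(s)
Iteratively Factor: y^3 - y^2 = (y)*(y^2 - y) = y*(y - 1)*(y)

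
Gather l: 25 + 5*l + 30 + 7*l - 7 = 12*l + 48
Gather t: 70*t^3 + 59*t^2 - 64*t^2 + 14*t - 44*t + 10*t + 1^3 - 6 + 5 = 70*t^3 - 5*t^2 - 20*t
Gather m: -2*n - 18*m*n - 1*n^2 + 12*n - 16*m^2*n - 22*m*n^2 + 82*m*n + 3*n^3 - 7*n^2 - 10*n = -16*m^2*n + m*(-22*n^2 + 64*n) + 3*n^3 - 8*n^2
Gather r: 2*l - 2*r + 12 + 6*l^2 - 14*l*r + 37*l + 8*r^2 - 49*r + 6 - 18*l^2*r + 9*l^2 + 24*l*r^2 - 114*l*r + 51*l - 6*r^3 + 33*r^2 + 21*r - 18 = 15*l^2 + 90*l - 6*r^3 + r^2*(24*l + 41) + r*(-18*l^2 - 128*l - 30)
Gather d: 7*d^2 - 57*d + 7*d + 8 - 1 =7*d^2 - 50*d + 7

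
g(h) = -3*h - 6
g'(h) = -3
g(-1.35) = -1.95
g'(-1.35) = -3.00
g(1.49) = -10.47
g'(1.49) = -3.00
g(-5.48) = 10.44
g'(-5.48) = -3.00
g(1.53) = -10.59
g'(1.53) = -3.00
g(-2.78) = 2.34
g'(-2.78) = -3.00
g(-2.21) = 0.63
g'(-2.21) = -3.00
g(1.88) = -11.64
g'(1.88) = -3.00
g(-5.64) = 10.92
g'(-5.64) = -3.00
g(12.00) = -42.00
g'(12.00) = -3.00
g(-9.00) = 21.00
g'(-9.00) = -3.00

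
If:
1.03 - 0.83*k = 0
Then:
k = 1.24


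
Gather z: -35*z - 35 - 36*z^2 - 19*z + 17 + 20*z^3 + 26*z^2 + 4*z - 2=20*z^3 - 10*z^2 - 50*z - 20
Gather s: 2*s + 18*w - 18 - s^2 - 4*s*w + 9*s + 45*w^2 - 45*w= -s^2 + s*(11 - 4*w) + 45*w^2 - 27*w - 18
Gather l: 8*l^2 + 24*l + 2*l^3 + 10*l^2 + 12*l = 2*l^3 + 18*l^2 + 36*l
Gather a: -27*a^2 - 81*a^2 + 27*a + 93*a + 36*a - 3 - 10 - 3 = -108*a^2 + 156*a - 16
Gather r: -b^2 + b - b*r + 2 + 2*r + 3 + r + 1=-b^2 + b + r*(3 - b) + 6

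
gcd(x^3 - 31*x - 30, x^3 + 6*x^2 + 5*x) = x^2 + 6*x + 5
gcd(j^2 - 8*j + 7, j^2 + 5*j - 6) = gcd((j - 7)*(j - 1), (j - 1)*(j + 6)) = j - 1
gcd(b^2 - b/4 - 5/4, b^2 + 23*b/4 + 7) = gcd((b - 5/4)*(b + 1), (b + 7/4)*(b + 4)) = 1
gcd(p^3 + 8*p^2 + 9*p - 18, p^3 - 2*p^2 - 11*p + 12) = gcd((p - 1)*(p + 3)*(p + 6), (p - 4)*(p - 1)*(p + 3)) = p^2 + 2*p - 3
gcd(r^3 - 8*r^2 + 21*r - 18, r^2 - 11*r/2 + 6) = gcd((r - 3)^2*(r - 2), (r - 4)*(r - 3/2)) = 1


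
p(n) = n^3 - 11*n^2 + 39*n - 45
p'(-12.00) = 735.00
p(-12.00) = -3825.00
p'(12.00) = 207.00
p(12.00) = 567.00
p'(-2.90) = 128.03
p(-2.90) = -275.00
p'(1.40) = 14.08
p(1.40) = -9.22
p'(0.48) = 29.13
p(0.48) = -28.70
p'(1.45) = 13.41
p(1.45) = -8.53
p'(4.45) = 0.51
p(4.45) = -1.16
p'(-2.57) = 115.35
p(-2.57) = -234.86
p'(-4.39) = 193.40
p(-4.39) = -512.81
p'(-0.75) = 57.19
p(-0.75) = -80.86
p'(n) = 3*n^2 - 22*n + 39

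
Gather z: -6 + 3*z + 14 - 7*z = 8 - 4*z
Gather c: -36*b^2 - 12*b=-36*b^2 - 12*b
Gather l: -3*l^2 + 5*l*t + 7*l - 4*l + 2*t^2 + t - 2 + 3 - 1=-3*l^2 + l*(5*t + 3) + 2*t^2 + t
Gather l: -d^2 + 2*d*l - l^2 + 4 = -d^2 + 2*d*l - l^2 + 4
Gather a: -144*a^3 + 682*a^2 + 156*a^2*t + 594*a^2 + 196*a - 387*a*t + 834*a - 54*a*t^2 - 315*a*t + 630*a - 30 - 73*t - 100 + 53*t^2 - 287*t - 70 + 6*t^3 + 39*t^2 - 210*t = -144*a^3 + a^2*(156*t + 1276) + a*(-54*t^2 - 702*t + 1660) + 6*t^3 + 92*t^2 - 570*t - 200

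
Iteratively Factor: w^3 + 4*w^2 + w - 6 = (w + 3)*(w^2 + w - 2) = (w + 2)*(w + 3)*(w - 1)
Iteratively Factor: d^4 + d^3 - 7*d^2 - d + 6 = (d + 1)*(d^3 - 7*d + 6) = (d - 2)*(d + 1)*(d^2 + 2*d - 3) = (d - 2)*(d + 1)*(d + 3)*(d - 1)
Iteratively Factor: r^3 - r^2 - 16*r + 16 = (r + 4)*(r^2 - 5*r + 4) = (r - 4)*(r + 4)*(r - 1)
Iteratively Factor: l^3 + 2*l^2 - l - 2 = (l + 1)*(l^2 + l - 2) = (l + 1)*(l + 2)*(l - 1)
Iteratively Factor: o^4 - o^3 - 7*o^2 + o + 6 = (o - 3)*(o^3 + 2*o^2 - o - 2) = (o - 3)*(o + 2)*(o^2 - 1) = (o - 3)*(o - 1)*(o + 2)*(o + 1)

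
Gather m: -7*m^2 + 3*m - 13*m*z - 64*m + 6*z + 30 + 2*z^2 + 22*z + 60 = -7*m^2 + m*(-13*z - 61) + 2*z^2 + 28*z + 90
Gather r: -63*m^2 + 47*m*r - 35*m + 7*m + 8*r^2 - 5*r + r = -63*m^2 - 28*m + 8*r^2 + r*(47*m - 4)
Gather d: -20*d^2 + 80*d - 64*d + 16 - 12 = -20*d^2 + 16*d + 4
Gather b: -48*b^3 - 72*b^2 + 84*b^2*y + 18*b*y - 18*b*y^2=-48*b^3 + b^2*(84*y - 72) + b*(-18*y^2 + 18*y)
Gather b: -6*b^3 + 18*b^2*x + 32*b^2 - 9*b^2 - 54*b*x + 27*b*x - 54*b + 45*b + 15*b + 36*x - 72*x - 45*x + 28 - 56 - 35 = -6*b^3 + b^2*(18*x + 23) + b*(6 - 27*x) - 81*x - 63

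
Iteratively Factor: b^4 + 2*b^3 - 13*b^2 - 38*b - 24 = (b + 2)*(b^3 - 13*b - 12) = (b - 4)*(b + 2)*(b^2 + 4*b + 3) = (b - 4)*(b + 2)*(b + 3)*(b + 1)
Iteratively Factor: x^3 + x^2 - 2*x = (x + 2)*(x^2 - x) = (x - 1)*(x + 2)*(x)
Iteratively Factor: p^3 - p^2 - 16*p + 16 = (p - 4)*(p^2 + 3*p - 4) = (p - 4)*(p - 1)*(p + 4)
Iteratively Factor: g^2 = (g)*(g)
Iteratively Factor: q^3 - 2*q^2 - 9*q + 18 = (q - 2)*(q^2 - 9) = (q - 3)*(q - 2)*(q + 3)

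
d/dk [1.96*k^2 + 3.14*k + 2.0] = 3.92*k + 3.14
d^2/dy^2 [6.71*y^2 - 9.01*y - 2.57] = 13.4200000000000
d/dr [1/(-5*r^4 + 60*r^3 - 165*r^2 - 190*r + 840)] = 2*(2*r^3 - 18*r^2 + 33*r + 19)/(5*(r^4 - 12*r^3 + 33*r^2 + 38*r - 168)^2)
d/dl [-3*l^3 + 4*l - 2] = 4 - 9*l^2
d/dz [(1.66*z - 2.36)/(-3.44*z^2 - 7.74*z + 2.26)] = (5.7104*z^2 - 16.2368*z - 14.5148)/(11.8336*z^4 + 53.2512*z^3 + 44.3588*z^2 - 34.9848*z + 5.1076)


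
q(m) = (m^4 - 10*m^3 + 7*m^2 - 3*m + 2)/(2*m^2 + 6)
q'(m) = -4*m*(m^4 - 10*m^3 + 7*m^2 - 3*m + 2)/(2*m^2 + 6)^2 + (4*m^3 - 30*m^2 + 14*m - 3)/(2*m^2 + 6) = (2*m^5 - 10*m^4 + 12*m^3 - 87*m^2 + 38*m - 9)/(2*(m^4 + 6*m^2 + 9))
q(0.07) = 0.30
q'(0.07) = -0.37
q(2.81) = -5.08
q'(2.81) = -2.51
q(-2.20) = 10.99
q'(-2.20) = -7.96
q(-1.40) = 5.16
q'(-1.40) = -6.40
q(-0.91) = 2.45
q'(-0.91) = -4.53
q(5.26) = -8.31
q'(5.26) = -0.04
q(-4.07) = 27.57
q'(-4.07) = -9.65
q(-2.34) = 12.12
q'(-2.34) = -8.13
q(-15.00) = 188.59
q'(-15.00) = -20.06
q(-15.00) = 188.59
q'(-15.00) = -20.06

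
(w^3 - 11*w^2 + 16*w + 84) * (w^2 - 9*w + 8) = w^5 - 20*w^4 + 123*w^3 - 148*w^2 - 628*w + 672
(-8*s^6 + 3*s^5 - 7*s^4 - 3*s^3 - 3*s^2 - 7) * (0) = 0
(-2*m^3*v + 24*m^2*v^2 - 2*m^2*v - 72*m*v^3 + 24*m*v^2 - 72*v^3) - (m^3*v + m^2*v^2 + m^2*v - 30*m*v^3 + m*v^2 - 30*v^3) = -3*m^3*v + 23*m^2*v^2 - 3*m^2*v - 42*m*v^3 + 23*m*v^2 - 42*v^3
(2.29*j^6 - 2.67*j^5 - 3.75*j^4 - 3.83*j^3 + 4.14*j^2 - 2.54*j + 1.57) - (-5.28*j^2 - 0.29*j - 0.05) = 2.29*j^6 - 2.67*j^5 - 3.75*j^4 - 3.83*j^3 + 9.42*j^2 - 2.25*j + 1.62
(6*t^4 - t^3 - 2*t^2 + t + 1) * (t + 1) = 6*t^5 + 5*t^4 - 3*t^3 - t^2 + 2*t + 1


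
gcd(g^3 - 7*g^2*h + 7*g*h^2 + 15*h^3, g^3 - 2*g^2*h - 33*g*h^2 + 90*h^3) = g^2 - 8*g*h + 15*h^2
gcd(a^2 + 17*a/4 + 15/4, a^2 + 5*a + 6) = a + 3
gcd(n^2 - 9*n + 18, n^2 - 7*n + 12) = n - 3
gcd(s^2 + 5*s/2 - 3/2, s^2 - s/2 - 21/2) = s + 3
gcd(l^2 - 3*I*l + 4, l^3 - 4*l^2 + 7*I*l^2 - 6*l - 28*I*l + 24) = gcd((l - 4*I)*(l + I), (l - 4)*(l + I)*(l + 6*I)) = l + I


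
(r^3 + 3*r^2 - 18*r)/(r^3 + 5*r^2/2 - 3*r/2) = 2*(r^2 + 3*r - 18)/(2*r^2 + 5*r - 3)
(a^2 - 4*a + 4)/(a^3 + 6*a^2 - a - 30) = (a - 2)/(a^2 + 8*a + 15)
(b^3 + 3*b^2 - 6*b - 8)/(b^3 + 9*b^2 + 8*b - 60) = (b^2 + 5*b + 4)/(b^2 + 11*b + 30)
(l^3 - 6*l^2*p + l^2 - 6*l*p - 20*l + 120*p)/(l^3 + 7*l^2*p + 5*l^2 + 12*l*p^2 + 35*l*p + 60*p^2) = (l^2 - 6*l*p - 4*l + 24*p)/(l^2 + 7*l*p + 12*p^2)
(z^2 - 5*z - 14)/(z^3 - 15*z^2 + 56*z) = (z + 2)/(z*(z - 8))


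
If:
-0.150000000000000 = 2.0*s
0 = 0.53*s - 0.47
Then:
No Solution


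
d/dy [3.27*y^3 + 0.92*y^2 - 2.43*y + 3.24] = 9.81*y^2 + 1.84*y - 2.43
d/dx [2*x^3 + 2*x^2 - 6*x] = 6*x^2 + 4*x - 6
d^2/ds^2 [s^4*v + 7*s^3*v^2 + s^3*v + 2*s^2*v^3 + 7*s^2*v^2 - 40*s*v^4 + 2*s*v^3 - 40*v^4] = 2*v*(6*s^2 + 21*s*v + 3*s + 2*v^2 + 7*v)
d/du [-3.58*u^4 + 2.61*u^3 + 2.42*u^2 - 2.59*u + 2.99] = -14.32*u^3 + 7.83*u^2 + 4.84*u - 2.59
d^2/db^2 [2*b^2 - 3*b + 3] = 4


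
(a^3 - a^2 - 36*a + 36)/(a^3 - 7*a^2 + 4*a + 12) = (a^2 + 5*a - 6)/(a^2 - a - 2)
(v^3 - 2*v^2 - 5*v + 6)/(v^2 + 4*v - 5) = (v^2 - v - 6)/(v + 5)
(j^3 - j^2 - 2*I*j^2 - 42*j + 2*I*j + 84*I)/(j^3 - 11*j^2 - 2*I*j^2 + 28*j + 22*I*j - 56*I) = (j + 6)/(j - 4)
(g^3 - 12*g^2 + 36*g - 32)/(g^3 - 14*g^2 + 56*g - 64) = (g - 2)/(g - 4)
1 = 1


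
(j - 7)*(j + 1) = j^2 - 6*j - 7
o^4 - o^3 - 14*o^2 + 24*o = o*(o - 3)*(o - 2)*(o + 4)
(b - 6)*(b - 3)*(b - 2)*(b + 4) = b^4 - 7*b^3 - 8*b^2 + 108*b - 144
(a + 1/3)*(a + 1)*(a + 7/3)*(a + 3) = a^4 + 20*a^3/3 + 130*a^2/9 + 100*a/9 + 7/3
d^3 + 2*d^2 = d^2*(d + 2)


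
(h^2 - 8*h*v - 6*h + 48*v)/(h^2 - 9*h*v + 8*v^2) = (6 - h)/(-h + v)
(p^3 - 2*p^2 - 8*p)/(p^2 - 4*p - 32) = p*(-p^2 + 2*p + 8)/(-p^2 + 4*p + 32)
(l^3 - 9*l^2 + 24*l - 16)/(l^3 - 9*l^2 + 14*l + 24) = (l^2 - 5*l + 4)/(l^2 - 5*l - 6)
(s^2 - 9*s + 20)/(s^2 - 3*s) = (s^2 - 9*s + 20)/(s*(s - 3))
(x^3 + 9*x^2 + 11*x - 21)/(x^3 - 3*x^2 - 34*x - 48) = (x^2 + 6*x - 7)/(x^2 - 6*x - 16)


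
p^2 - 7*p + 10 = (p - 5)*(p - 2)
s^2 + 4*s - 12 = (s - 2)*(s + 6)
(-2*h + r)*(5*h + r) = -10*h^2 + 3*h*r + r^2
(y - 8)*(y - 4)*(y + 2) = y^3 - 10*y^2 + 8*y + 64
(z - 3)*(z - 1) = z^2 - 4*z + 3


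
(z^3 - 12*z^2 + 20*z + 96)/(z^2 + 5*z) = (z^3 - 12*z^2 + 20*z + 96)/(z*(z + 5))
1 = 1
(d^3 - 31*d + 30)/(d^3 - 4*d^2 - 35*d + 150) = (d - 1)/(d - 5)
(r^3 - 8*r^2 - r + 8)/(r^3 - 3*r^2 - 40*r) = (r^2 - 1)/(r*(r + 5))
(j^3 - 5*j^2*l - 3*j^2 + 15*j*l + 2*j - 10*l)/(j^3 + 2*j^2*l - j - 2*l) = (j^2 - 5*j*l - 2*j + 10*l)/(j^2 + 2*j*l + j + 2*l)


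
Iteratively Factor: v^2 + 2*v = (v)*(v + 2)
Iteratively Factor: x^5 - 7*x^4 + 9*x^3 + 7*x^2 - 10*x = (x)*(x^4 - 7*x^3 + 9*x^2 + 7*x - 10) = x*(x - 1)*(x^3 - 6*x^2 + 3*x + 10) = x*(x - 5)*(x - 1)*(x^2 - x - 2) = x*(x - 5)*(x - 1)*(x + 1)*(x - 2)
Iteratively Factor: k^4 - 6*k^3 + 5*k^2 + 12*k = (k - 4)*(k^3 - 2*k^2 - 3*k) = (k - 4)*(k + 1)*(k^2 - 3*k) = k*(k - 4)*(k + 1)*(k - 3)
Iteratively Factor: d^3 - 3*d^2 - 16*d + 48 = (d - 3)*(d^2 - 16) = (d - 3)*(d + 4)*(d - 4)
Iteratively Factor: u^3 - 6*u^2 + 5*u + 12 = (u + 1)*(u^2 - 7*u + 12) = (u - 4)*(u + 1)*(u - 3)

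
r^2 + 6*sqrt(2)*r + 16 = (r + 2*sqrt(2))*(r + 4*sqrt(2))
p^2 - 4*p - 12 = (p - 6)*(p + 2)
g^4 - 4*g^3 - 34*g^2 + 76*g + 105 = (g - 7)*(g - 3)*(g + 1)*(g + 5)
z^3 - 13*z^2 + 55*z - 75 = (z - 5)^2*(z - 3)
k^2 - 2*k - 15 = (k - 5)*(k + 3)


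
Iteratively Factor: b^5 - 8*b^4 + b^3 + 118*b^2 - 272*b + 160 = (b - 1)*(b^4 - 7*b^3 - 6*b^2 + 112*b - 160) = (b - 2)*(b - 1)*(b^3 - 5*b^2 - 16*b + 80) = (b - 4)*(b - 2)*(b - 1)*(b^2 - b - 20) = (b - 4)*(b - 2)*(b - 1)*(b + 4)*(b - 5)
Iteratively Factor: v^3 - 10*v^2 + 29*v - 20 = (v - 4)*(v^2 - 6*v + 5) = (v - 4)*(v - 1)*(v - 5)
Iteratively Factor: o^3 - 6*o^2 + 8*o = (o - 2)*(o^2 - 4*o) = (o - 4)*(o - 2)*(o)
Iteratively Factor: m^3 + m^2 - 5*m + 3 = (m + 3)*(m^2 - 2*m + 1) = (m - 1)*(m + 3)*(m - 1)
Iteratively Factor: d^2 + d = (d + 1)*(d)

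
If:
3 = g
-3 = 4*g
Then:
No Solution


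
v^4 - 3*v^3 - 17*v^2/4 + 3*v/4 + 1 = (v - 4)*(v - 1/2)*(v + 1/2)*(v + 1)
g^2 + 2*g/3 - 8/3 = (g - 4/3)*(g + 2)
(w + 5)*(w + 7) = w^2 + 12*w + 35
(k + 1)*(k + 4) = k^2 + 5*k + 4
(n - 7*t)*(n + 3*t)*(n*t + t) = n^3*t - 4*n^2*t^2 + n^2*t - 21*n*t^3 - 4*n*t^2 - 21*t^3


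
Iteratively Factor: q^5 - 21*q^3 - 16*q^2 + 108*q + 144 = (q - 3)*(q^4 + 3*q^3 - 12*q^2 - 52*q - 48) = (q - 3)*(q + 3)*(q^3 - 12*q - 16) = (q - 3)*(q + 2)*(q + 3)*(q^2 - 2*q - 8) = (q - 4)*(q - 3)*(q + 2)*(q + 3)*(q + 2)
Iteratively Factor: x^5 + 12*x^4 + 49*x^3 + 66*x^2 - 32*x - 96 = (x + 3)*(x^4 + 9*x^3 + 22*x^2 - 32) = (x + 2)*(x + 3)*(x^3 + 7*x^2 + 8*x - 16) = (x - 1)*(x + 2)*(x + 3)*(x^2 + 8*x + 16) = (x - 1)*(x + 2)*(x + 3)*(x + 4)*(x + 4)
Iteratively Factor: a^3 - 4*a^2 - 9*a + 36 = (a - 4)*(a^2 - 9) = (a - 4)*(a + 3)*(a - 3)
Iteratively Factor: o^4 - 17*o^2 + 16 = (o + 1)*(o^3 - o^2 - 16*o + 16) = (o - 4)*(o + 1)*(o^2 + 3*o - 4) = (o - 4)*(o - 1)*(o + 1)*(o + 4)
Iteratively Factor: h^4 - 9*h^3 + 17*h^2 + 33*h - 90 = (h - 3)*(h^3 - 6*h^2 - h + 30) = (h - 5)*(h - 3)*(h^2 - h - 6) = (h - 5)*(h - 3)^2*(h + 2)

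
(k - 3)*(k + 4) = k^2 + k - 12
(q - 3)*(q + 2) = q^2 - q - 6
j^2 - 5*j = j*(j - 5)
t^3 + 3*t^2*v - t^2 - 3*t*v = t*(t - 1)*(t + 3*v)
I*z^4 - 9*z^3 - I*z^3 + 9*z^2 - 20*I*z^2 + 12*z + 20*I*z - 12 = (z + I)*(z + 2*I)*(z + 6*I)*(I*z - I)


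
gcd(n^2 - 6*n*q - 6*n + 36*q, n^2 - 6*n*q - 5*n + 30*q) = -n + 6*q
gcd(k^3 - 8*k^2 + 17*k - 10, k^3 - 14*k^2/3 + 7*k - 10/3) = k^2 - 3*k + 2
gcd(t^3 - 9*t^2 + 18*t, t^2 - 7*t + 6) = t - 6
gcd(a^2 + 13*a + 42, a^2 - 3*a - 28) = 1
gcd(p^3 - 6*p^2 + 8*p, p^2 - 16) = p - 4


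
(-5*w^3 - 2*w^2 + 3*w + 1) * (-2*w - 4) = 10*w^4 + 24*w^3 + 2*w^2 - 14*w - 4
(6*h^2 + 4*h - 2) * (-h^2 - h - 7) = -6*h^4 - 10*h^3 - 44*h^2 - 26*h + 14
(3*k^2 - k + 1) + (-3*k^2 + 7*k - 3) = 6*k - 2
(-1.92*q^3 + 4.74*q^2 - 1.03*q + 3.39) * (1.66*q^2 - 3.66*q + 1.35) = -3.1872*q^5 + 14.8956*q^4 - 21.6502*q^3 + 15.7962*q^2 - 13.7979*q + 4.5765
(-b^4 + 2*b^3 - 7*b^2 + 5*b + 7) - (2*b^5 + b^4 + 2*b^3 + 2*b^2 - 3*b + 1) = -2*b^5 - 2*b^4 - 9*b^2 + 8*b + 6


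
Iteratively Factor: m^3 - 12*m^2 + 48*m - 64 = (m - 4)*(m^2 - 8*m + 16) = (m - 4)^2*(m - 4)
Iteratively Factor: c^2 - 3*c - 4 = (c + 1)*(c - 4)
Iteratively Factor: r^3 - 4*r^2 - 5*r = (r - 5)*(r^2 + r) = (r - 5)*(r + 1)*(r)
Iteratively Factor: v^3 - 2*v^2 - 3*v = (v + 1)*(v^2 - 3*v) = v*(v + 1)*(v - 3)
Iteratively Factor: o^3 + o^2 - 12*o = (o - 3)*(o^2 + 4*o) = (o - 3)*(o + 4)*(o)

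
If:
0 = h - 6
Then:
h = 6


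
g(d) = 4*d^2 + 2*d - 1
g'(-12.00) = -94.00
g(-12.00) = 551.00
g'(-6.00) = -46.00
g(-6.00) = 131.00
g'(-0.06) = 1.52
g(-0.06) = -1.11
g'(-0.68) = -3.44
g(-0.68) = -0.51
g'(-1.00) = -6.00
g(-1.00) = 1.00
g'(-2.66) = -19.28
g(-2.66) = 21.98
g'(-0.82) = -4.56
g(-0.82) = 0.05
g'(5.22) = 43.76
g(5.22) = 118.43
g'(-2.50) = -18.00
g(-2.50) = 19.00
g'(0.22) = 3.76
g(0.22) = -0.37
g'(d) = 8*d + 2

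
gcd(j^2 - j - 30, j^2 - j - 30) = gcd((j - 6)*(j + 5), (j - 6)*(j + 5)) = j^2 - j - 30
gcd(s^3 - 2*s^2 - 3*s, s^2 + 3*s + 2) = s + 1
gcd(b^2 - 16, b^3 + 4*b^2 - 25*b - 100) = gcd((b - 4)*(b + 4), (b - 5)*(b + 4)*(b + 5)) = b + 4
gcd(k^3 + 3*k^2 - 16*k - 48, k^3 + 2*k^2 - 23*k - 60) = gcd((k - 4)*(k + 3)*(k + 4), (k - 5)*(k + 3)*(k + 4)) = k^2 + 7*k + 12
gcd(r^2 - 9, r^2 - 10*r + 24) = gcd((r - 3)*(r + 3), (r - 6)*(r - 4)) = 1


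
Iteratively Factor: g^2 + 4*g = (g)*(g + 4)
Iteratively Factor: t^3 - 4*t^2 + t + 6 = (t - 2)*(t^2 - 2*t - 3) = (t - 2)*(t + 1)*(t - 3)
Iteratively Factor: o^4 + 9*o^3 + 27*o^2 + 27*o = (o + 3)*(o^3 + 6*o^2 + 9*o) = o*(o + 3)*(o^2 + 6*o + 9) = o*(o + 3)^2*(o + 3)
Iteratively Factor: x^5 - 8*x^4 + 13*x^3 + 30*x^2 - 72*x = (x)*(x^4 - 8*x^3 + 13*x^2 + 30*x - 72) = x*(x - 3)*(x^3 - 5*x^2 - 2*x + 24) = x*(x - 4)*(x - 3)*(x^2 - x - 6) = x*(x - 4)*(x - 3)*(x + 2)*(x - 3)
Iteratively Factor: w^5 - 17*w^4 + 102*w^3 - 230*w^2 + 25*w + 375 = (w + 1)*(w^4 - 18*w^3 + 120*w^2 - 350*w + 375) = (w - 5)*(w + 1)*(w^3 - 13*w^2 + 55*w - 75) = (w - 5)^2*(w + 1)*(w^2 - 8*w + 15) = (w - 5)^3*(w + 1)*(w - 3)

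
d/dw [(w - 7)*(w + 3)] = 2*w - 4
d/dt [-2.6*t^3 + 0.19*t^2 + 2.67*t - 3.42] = -7.8*t^2 + 0.38*t + 2.67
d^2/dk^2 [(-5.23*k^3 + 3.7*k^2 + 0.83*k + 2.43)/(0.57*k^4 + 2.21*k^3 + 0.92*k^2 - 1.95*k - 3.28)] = (-3.398454*k^9 + 7.21278000000001*k^8 + 47.6570160000001*k^7 + 4.66397799999999*k^6 - 201.787242*k^5 - 12.2250899999999*k^4 + 425.266384*k^3 - 57.4921740000001*k^2 - 243.03996*k + 102.140486)/(0.185193*k^12 + 2.154087*k^11 + 9.248535*k^10 + 15.84674*k^9 - 3.008046*k^8 - 53.886729*k^7 - 74.887213*k^6 + 2.120079*k^5 + 105.374148*k^4 + 99.219237*k^3 - 7.723416*k^2 - 62.93664*k - 35.287552)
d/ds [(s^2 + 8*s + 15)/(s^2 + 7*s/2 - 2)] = 2*(-9*s^2 - 68*s - 137)/(4*s^4 + 28*s^3 + 33*s^2 - 56*s + 16)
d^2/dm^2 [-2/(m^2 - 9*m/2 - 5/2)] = 8*(-4*m^2 + 18*m + (4*m - 9)^2 + 10)/(-2*m^2 + 9*m + 5)^3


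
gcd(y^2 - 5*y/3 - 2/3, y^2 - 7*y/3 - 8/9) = y + 1/3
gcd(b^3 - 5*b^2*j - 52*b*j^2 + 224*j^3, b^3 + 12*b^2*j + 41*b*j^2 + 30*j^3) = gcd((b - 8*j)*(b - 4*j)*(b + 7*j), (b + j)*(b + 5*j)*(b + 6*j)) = 1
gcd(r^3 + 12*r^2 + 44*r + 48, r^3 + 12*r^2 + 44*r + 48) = r^3 + 12*r^2 + 44*r + 48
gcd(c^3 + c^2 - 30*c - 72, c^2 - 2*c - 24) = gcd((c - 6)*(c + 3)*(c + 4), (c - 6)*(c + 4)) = c^2 - 2*c - 24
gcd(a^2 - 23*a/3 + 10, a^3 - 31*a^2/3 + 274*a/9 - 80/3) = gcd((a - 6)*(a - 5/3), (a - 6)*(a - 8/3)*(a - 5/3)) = a^2 - 23*a/3 + 10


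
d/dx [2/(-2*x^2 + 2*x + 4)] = (2*x - 1)/(-x^2 + x + 2)^2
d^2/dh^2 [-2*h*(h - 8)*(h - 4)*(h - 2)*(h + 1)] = -40*h^3 + 312*h^2 - 504*h + 32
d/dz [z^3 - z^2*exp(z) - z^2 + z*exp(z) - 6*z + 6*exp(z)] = -z^2*exp(z) + 3*z^2 - z*exp(z) - 2*z + 7*exp(z) - 6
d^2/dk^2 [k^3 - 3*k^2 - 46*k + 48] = 6*k - 6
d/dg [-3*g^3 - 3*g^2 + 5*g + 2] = -9*g^2 - 6*g + 5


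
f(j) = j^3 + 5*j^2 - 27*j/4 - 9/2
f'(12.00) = 545.25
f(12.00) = 2362.50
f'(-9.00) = 146.25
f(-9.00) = -267.75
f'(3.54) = 66.24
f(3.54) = 78.62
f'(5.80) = 152.17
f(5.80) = 319.66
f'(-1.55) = -15.04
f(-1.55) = 14.25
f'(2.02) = 25.69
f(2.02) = 10.51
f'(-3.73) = -2.31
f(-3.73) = 38.35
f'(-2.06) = -14.62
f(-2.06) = 21.88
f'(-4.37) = 6.84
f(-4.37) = 37.03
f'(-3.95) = 0.56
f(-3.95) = 38.55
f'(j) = 3*j^2 + 10*j - 27/4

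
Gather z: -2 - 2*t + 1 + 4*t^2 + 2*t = 4*t^2 - 1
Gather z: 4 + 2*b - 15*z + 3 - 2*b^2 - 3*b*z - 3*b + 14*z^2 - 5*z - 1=-2*b^2 - b + 14*z^2 + z*(-3*b - 20) + 6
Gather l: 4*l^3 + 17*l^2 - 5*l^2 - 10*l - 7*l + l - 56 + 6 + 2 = 4*l^3 + 12*l^2 - 16*l - 48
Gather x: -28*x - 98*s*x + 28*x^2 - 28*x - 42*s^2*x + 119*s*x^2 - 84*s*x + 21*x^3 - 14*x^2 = 21*x^3 + x^2*(119*s + 14) + x*(-42*s^2 - 182*s - 56)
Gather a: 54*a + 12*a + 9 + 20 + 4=66*a + 33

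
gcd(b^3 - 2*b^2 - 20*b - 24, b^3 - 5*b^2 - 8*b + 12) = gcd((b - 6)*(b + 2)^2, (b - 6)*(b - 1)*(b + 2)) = b^2 - 4*b - 12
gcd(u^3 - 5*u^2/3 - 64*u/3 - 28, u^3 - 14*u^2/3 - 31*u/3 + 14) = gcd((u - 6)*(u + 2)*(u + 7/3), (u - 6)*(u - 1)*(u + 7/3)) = u^2 - 11*u/3 - 14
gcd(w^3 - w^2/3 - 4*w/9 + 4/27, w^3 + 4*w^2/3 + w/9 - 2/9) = w^2 + w/3 - 2/9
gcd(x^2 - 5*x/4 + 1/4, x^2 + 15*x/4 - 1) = x - 1/4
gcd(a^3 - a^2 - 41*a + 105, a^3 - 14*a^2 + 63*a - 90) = a^2 - 8*a + 15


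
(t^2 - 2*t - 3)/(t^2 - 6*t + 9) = (t + 1)/(t - 3)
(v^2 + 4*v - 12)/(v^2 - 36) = (v - 2)/(v - 6)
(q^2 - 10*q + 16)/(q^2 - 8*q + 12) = (q - 8)/(q - 6)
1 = 1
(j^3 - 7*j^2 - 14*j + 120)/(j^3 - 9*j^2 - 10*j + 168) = (j - 5)/(j - 7)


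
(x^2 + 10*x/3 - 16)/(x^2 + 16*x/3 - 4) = (3*x - 8)/(3*x - 2)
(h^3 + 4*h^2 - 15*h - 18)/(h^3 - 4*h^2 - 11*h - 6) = (h^2 + 3*h - 18)/(h^2 - 5*h - 6)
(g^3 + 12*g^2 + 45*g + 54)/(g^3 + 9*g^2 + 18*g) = (g + 3)/g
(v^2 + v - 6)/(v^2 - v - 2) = (v + 3)/(v + 1)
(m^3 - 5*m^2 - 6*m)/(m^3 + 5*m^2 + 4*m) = (m - 6)/(m + 4)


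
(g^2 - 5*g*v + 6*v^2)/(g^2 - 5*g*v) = (g^2 - 5*g*v + 6*v^2)/(g*(g - 5*v))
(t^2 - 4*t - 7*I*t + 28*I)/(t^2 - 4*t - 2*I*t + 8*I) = (t - 7*I)/(t - 2*I)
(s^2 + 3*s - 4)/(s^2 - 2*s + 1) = (s + 4)/(s - 1)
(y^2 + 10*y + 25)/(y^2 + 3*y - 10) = (y + 5)/(y - 2)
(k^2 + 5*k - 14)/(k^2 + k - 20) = (k^2 + 5*k - 14)/(k^2 + k - 20)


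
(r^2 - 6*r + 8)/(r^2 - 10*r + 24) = (r - 2)/(r - 6)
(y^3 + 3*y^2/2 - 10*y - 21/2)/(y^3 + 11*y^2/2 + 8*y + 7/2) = (y - 3)/(y + 1)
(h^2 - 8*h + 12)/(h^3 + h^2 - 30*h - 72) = (h - 2)/(h^2 + 7*h + 12)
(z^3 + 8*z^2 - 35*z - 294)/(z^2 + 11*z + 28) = (z^2 + z - 42)/(z + 4)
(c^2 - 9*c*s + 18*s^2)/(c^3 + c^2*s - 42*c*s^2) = (c - 3*s)/(c*(c + 7*s))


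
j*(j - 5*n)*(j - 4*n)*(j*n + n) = j^4*n - 9*j^3*n^2 + j^3*n + 20*j^2*n^3 - 9*j^2*n^2 + 20*j*n^3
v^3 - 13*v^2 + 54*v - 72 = (v - 6)*(v - 4)*(v - 3)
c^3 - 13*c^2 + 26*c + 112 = (c - 8)*(c - 7)*(c + 2)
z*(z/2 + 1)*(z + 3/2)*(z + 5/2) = z^4/2 + 3*z^3 + 47*z^2/8 + 15*z/4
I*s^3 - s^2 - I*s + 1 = (s - 1)*(s + I)*(I*s + I)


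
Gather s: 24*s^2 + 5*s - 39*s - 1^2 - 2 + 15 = 24*s^2 - 34*s + 12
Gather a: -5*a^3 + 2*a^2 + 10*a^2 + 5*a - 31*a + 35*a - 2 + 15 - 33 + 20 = -5*a^3 + 12*a^2 + 9*a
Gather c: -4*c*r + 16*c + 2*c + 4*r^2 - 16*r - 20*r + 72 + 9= c*(18 - 4*r) + 4*r^2 - 36*r + 81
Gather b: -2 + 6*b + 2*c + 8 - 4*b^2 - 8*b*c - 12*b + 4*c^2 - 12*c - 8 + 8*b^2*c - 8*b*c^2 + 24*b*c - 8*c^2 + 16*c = b^2*(8*c - 4) + b*(-8*c^2 + 16*c - 6) - 4*c^2 + 6*c - 2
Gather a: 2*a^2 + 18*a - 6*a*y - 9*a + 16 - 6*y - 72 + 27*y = 2*a^2 + a*(9 - 6*y) + 21*y - 56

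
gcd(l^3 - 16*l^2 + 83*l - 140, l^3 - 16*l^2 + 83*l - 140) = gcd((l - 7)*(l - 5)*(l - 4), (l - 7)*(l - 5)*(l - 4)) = l^3 - 16*l^2 + 83*l - 140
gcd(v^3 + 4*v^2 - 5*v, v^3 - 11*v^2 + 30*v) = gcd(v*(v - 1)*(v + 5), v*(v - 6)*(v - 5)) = v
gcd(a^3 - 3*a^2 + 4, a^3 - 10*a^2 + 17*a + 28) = a + 1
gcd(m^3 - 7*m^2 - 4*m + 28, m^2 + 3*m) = 1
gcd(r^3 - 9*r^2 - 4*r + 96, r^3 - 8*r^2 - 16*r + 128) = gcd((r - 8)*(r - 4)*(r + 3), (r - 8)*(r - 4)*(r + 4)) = r^2 - 12*r + 32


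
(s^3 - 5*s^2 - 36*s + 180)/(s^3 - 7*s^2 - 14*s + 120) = (s + 6)/(s + 4)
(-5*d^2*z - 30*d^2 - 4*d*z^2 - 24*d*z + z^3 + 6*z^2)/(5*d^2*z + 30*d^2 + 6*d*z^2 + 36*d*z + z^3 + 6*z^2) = (-5*d + z)/(5*d + z)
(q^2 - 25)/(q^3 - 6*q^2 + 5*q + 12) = (q^2 - 25)/(q^3 - 6*q^2 + 5*q + 12)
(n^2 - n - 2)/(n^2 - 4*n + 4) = (n + 1)/(n - 2)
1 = 1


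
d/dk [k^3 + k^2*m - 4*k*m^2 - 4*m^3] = 3*k^2 + 2*k*m - 4*m^2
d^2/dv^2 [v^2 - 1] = 2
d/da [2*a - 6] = 2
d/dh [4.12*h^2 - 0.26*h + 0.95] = 8.24*h - 0.26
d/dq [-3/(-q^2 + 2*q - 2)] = 6*(1 - q)/(q^2 - 2*q + 2)^2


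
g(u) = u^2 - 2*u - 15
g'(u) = 2*u - 2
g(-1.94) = -7.36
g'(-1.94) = -5.88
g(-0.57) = -13.54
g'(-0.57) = -3.14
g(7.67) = 28.49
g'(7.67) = 13.34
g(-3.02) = 0.16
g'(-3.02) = -8.04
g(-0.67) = -13.21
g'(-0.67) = -3.34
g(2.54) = -13.63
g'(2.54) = 3.08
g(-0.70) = -13.11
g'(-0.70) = -3.40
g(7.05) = 20.60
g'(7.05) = 12.10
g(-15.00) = 240.00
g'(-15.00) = -32.00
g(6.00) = 9.00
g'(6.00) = 10.00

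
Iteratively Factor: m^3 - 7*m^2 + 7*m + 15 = (m - 3)*(m^2 - 4*m - 5) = (m - 3)*(m + 1)*(m - 5)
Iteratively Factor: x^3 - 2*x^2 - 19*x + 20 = (x + 4)*(x^2 - 6*x + 5) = (x - 1)*(x + 4)*(x - 5)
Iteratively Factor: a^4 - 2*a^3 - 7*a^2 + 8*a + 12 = (a - 3)*(a^3 + a^2 - 4*a - 4) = (a - 3)*(a + 2)*(a^2 - a - 2) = (a - 3)*(a + 1)*(a + 2)*(a - 2)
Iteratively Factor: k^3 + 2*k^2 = (k)*(k^2 + 2*k) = k*(k + 2)*(k)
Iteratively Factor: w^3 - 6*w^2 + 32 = (w - 4)*(w^2 - 2*w - 8) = (w - 4)*(w + 2)*(w - 4)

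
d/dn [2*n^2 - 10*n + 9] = 4*n - 10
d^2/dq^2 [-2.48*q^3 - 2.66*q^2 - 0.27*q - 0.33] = -14.88*q - 5.32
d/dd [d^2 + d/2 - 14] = 2*d + 1/2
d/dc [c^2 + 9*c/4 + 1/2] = 2*c + 9/4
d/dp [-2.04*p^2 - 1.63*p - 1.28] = -4.08*p - 1.63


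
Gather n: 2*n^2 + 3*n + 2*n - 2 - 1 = 2*n^2 + 5*n - 3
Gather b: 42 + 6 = 48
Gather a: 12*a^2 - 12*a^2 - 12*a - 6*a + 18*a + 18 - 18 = 0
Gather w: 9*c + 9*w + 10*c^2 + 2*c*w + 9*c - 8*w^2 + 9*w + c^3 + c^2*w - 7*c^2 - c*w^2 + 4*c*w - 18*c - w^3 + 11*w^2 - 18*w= c^3 + 3*c^2 - w^3 + w^2*(3 - c) + w*(c^2 + 6*c)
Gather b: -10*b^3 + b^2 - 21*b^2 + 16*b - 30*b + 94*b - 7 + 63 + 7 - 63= -10*b^3 - 20*b^2 + 80*b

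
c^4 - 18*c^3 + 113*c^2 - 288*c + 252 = (c - 7)*(c - 6)*(c - 3)*(c - 2)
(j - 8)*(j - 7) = j^2 - 15*j + 56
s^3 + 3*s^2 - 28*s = s*(s - 4)*(s + 7)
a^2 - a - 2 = (a - 2)*(a + 1)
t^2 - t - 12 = (t - 4)*(t + 3)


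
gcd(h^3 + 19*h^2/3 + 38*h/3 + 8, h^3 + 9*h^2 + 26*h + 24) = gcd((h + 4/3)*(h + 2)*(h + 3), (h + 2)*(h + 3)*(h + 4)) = h^2 + 5*h + 6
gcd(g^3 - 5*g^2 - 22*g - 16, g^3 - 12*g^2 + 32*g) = g - 8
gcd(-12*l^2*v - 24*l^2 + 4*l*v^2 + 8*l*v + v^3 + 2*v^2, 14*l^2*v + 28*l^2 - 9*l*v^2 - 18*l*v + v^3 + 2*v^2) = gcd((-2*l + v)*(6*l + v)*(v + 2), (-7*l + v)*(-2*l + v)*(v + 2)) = -2*l*v - 4*l + v^2 + 2*v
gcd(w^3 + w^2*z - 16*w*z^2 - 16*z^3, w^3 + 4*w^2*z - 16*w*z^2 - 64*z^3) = -w^2 + 16*z^2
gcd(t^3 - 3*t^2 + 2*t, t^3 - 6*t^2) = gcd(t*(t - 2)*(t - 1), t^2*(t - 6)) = t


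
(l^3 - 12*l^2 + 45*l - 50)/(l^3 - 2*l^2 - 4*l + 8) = (l^2 - 10*l + 25)/(l^2 - 4)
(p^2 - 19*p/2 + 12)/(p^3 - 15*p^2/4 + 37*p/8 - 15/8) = 4*(p - 8)/(4*p^2 - 9*p + 5)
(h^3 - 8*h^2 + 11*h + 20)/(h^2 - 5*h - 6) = (h^2 - 9*h + 20)/(h - 6)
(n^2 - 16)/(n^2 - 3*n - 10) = (16 - n^2)/(-n^2 + 3*n + 10)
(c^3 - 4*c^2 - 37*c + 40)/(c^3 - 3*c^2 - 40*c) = (c - 1)/c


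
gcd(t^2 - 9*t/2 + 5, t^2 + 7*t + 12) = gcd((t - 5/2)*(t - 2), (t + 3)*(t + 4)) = 1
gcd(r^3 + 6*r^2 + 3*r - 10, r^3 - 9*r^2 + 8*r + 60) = r + 2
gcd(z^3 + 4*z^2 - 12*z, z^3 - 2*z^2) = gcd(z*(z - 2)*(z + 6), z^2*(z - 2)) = z^2 - 2*z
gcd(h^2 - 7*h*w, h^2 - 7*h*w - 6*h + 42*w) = -h + 7*w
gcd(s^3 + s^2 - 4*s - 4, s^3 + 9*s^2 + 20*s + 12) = s^2 + 3*s + 2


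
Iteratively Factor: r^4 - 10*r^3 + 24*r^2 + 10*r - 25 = (r - 5)*(r^3 - 5*r^2 - r + 5) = (r - 5)*(r + 1)*(r^2 - 6*r + 5) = (r - 5)*(r - 1)*(r + 1)*(r - 5)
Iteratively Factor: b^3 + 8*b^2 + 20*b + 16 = (b + 4)*(b^2 + 4*b + 4) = (b + 2)*(b + 4)*(b + 2)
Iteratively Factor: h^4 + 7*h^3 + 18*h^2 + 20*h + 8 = (h + 2)*(h^3 + 5*h^2 + 8*h + 4) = (h + 1)*(h + 2)*(h^2 + 4*h + 4) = (h + 1)*(h + 2)^2*(h + 2)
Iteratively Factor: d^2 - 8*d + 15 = (d - 3)*(d - 5)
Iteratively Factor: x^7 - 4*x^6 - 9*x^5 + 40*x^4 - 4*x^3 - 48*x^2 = (x)*(x^6 - 4*x^5 - 9*x^4 + 40*x^3 - 4*x^2 - 48*x) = x*(x - 4)*(x^5 - 9*x^3 + 4*x^2 + 12*x) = x^2*(x - 4)*(x^4 - 9*x^2 + 4*x + 12) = x^2*(x - 4)*(x + 3)*(x^3 - 3*x^2 + 4) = x^2*(x - 4)*(x + 1)*(x + 3)*(x^2 - 4*x + 4) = x^2*(x - 4)*(x - 2)*(x + 1)*(x + 3)*(x - 2)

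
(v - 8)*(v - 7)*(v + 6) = v^3 - 9*v^2 - 34*v + 336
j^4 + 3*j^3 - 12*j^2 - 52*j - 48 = (j - 4)*(j + 2)^2*(j + 3)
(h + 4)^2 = h^2 + 8*h + 16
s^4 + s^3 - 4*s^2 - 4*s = s*(s - 2)*(s + 1)*(s + 2)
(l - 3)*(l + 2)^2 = l^3 + l^2 - 8*l - 12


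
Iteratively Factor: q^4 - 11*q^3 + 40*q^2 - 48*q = (q)*(q^3 - 11*q^2 + 40*q - 48) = q*(q - 4)*(q^2 - 7*q + 12) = q*(q - 4)^2*(q - 3)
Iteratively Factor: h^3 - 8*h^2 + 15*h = (h)*(h^2 - 8*h + 15) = h*(h - 5)*(h - 3)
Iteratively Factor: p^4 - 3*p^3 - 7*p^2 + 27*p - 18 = (p - 2)*(p^3 - p^2 - 9*p + 9) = (p - 2)*(p + 3)*(p^2 - 4*p + 3) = (p - 2)*(p - 1)*(p + 3)*(p - 3)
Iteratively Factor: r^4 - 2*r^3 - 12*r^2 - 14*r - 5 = (r + 1)*(r^3 - 3*r^2 - 9*r - 5) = (r + 1)^2*(r^2 - 4*r - 5) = (r + 1)^3*(r - 5)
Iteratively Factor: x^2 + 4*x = (x + 4)*(x)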